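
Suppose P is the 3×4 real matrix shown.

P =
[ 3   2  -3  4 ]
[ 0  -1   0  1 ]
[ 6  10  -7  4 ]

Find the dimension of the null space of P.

1

Row reduce to echelon form.
R3 ← R3 − (2)·R1: [0, 6, -1, -4]
R3 ← R3 + (6)·R2: [0, 0, -1, 2]
3 nonzero rows, so rank(P) = 3.
P has 4 columns; by rank–nullity, nullity = 4 − 3 = 1.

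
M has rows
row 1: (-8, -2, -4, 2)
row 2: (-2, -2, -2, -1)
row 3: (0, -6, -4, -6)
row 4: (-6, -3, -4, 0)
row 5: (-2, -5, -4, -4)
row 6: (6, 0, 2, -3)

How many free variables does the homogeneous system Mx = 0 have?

2

Row reduce to echelon form.
R2 ← R2 − (1/4)·R1: [0, -3/2, -1, -3/2]
R4 ← R4 − (3/4)·R1: [0, -3/2, -1, -3/2]
R5 ← R5 − (1/4)·R1: [0, -9/2, -3, -9/2]
R6 ← R6 + (3/4)·R1: [0, -3/2, -1, -3/2]
R3 ← R3 − (4)·R2: [0, 0, 0, 0]
R4 ← R4 − R2: [0, 0, 0, 0]
R5 ← R5 − (3)·R2: [0, 0, 0, 0]
R6 ← R6 − R2: [0, 0, 0, 0]
2 nonzero rows, so rank(M) = 2.
M has 4 columns; by rank–nullity, nullity = 4 − 2 = 2.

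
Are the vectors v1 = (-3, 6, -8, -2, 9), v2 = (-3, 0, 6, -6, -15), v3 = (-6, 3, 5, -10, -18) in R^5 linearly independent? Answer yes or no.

Form the matrix with these vectors as rows and row reduce.
R2 ← R2 − R1: [0, -6, 14, -4, -24]
R3 ← R3 − (2)·R1: [0, -9, 21, -6, -36]
R3 ← R3 − (3/2)·R2: [0, 0, 0, 0, 0]
2 nonzero rows, so the 3 vectors span a space of dimension 2.
Since 2 < 3, the vectors are linearly dependent.

no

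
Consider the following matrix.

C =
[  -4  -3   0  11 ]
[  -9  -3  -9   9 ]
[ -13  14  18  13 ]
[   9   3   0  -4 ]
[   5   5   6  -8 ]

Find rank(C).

4

Row reduce to echelon form.
R2 ← R2 − (9/4)·R1: [0, 15/4, -9, -63/4]
R3 ← R3 − (13/4)·R1: [0, 95/4, 18, -91/4]
R4 ← R4 + (9/4)·R1: [0, -15/4, 0, 83/4]
R5 ← R5 + (5/4)·R1: [0, 5/4, 6, 23/4]
R3 ← R3 − (19/3)·R2: [0, 0, 75, 77]
R4 ← R4 + R2: [0, 0, -9, 5]
R5 ← R5 − (1/3)·R2: [0, 0, 9, 11]
R4 ← R4 + (3/25)·R3: [0, 0, 0, 356/25]
R5 ← R5 − (3/25)·R3: [0, 0, 0, 44/25]
R5 ← R5 − (11/89)·R4: [0, 0, 0, 0]
Echelon form has 4 nonzero rows, so rank(C) = 4.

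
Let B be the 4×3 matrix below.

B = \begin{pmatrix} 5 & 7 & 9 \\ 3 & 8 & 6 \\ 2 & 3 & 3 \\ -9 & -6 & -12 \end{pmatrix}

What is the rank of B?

3

Row reduce to echelon form.
R2 ← R2 − (3/5)·R1: [0, 19/5, 3/5]
R3 ← R3 − (2/5)·R1: [0, 1/5, -3/5]
R4 ← R4 + (9/5)·R1: [0, 33/5, 21/5]
R3 ← R3 − (1/19)·R2: [0, 0, -12/19]
R4 ← R4 − (33/19)·R2: [0, 0, 60/19]
R4 ← R4 + (5)·R3: [0, 0, 0]
Echelon form has 3 nonzero rows, so rank(B) = 3.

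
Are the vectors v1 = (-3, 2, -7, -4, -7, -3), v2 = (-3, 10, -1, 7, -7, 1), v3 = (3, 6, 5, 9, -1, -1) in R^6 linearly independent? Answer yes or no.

yes

Form the matrix with these vectors as rows and row reduce.
R2 ← R2 − R1: [0, 8, 6, 11, 0, 4]
R3 ← R3 + R1: [0, 8, -2, 5, -8, -4]
R3 ← R3 − R2: [0, 0, -8, -6, -8, -8]
3 nonzero rows, so the 3 vectors span a space of dimension 3.
Since 3 = 3, the vectors are linearly independent.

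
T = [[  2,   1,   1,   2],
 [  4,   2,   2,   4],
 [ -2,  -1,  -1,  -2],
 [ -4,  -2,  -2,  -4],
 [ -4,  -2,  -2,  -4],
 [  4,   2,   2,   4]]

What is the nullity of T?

3

Row reduce to echelon form.
R2 ← R2 − (2)·R1: [0, 0, 0, 0]
R3 ← R3 + R1: [0, 0, 0, 0]
R4 ← R4 + (2)·R1: [0, 0, 0, 0]
R5 ← R5 + (2)·R1: [0, 0, 0, 0]
R6 ← R6 − (2)·R1: [0, 0, 0, 0]
1 nonzero row, so rank(T) = 1.
T has 4 columns; by rank–nullity, nullity = 4 − 1 = 3.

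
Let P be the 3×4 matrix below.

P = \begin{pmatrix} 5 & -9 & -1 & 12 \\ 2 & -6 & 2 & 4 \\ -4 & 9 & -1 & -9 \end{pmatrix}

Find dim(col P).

Row reduce to echelon form.
R2 ← R2 − (2/5)·R1: [0, -12/5, 12/5, -4/5]
R3 ← R3 + (4/5)·R1: [0, 9/5, -9/5, 3/5]
R3 ← R3 + (3/4)·R2: [0, 0, 0, 0]
Echelon form has 2 nonzero rows, so rank(P) = 2.
The column space has dimension equal to the rank: 2.

2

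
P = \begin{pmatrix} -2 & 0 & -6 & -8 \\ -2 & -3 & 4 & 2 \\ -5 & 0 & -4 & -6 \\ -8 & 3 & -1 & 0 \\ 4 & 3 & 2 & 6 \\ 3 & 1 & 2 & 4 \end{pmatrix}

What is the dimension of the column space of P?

3

Row reduce to echelon form.
R2 ← R2 − R1: [0, -3, 10, 10]
R3 ← R3 − (5/2)·R1: [0, 0, 11, 14]
R4 ← R4 − (4)·R1: [0, 3, 23, 32]
R5 ← R5 + (2)·R1: [0, 3, -10, -10]
R6 ← R6 + (3/2)·R1: [0, 1, -7, -8]
R4 ← R4 + R2: [0, 0, 33, 42]
R5 ← R5 + R2: [0, 0, 0, 0]
R6 ← R6 + (1/3)·R2: [0, 0, -11/3, -14/3]
R4 ← R4 − (3)·R3: [0, 0, 0, 0]
R6 ← R6 + (1/3)·R3: [0, 0, 0, 0]
Echelon form has 3 nonzero rows, so rank(P) = 3.
The column space has dimension equal to the rank: 3.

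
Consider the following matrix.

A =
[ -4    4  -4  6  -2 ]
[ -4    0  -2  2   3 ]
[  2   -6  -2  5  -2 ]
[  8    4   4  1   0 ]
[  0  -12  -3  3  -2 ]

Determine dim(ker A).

Row reduce to echelon form.
R2 ← R2 − R1: [0, -4, 2, -4, 5]
R3 ← R3 + (1/2)·R1: [0, -4, -4, 8, -3]
R4 ← R4 + (2)·R1: [0, 12, -4, 13, -4]
R3 ← R3 − R2: [0, 0, -6, 12, -8]
R4 ← R4 + (3)·R2: [0, 0, 2, 1, 11]
R5 ← R5 − (3)·R2: [0, 0, -9, 15, -17]
R4 ← R4 + (1/3)·R3: [0, 0, 0, 5, 25/3]
R5 ← R5 − (3/2)·R3: [0, 0, 0, -3, -5]
R5 ← R5 + (3/5)·R4: [0, 0, 0, 0, 0]
4 nonzero rows, so rank(A) = 4.
A has 5 columns; by rank–nullity, nullity = 5 − 4 = 1.

1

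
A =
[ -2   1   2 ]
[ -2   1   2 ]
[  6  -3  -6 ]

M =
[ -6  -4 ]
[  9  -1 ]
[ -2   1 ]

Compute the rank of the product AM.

1

First compute AM:
[[ 17,   9],
 [ 17,   9],
 [-51, -27]]
Now row reduce the product.
R2 ← R2 − R1: [0, 0]
R3 ← R3 + (3)·R1: [0, 0]
1 nonzero row, so rank(AM) = 1.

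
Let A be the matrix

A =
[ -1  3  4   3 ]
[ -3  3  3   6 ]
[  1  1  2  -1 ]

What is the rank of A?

2

Row reduce to echelon form.
R2 ← R2 − (3)·R1: [0, -6, -9, -3]
R3 ← R3 + R1: [0, 4, 6, 2]
R3 ← R3 + (2/3)·R2: [0, 0, 0, 0]
Echelon form has 2 nonzero rows, so rank(A) = 2.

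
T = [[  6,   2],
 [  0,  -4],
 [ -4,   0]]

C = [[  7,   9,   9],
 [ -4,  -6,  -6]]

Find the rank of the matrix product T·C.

2

First compute TC:
[[ 34,  42,  42],
 [ 16,  24,  24],
 [-28, -36, -36]]
Now row reduce the product.
R2 ← R2 − (8/17)·R1: [0, 72/17, 72/17]
R3 ← R3 + (14/17)·R1: [0, -24/17, -24/17]
R3 ← R3 + (1/3)·R2: [0, 0, 0]
2 nonzero rows, so rank(TC) = 2.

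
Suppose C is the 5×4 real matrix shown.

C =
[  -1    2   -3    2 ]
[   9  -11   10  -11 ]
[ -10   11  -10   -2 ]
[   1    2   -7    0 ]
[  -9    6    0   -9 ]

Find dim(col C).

Row reduce to echelon form.
R2 ← R2 + (9)·R1: [0, 7, -17, 7]
R3 ← R3 − (10)·R1: [0, -9, 20, -22]
R4 ← R4 + R1: [0, 4, -10, 2]
R5 ← R5 − (9)·R1: [0, -12, 27, -27]
R3 ← R3 + (9/7)·R2: [0, 0, -13/7, -13]
R4 ← R4 − (4/7)·R2: [0, 0, -2/7, -2]
R5 ← R5 + (12/7)·R2: [0, 0, -15/7, -15]
R4 ← R4 − (2/13)·R3: [0, 0, 0, 0]
R5 ← R5 − (15/13)·R3: [0, 0, 0, 0]
Echelon form has 3 nonzero rows, so rank(C) = 3.
The column space has dimension equal to the rank: 3.

3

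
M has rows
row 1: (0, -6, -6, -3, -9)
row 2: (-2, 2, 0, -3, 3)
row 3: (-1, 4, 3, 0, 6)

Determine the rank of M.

2

Row reduce to echelon form.
Swap R1 ↔ R2
R3 ← R3 − (1/2)·R1: [0, 3, 3, 3/2, 9/2]
R3 ← R3 + (1/2)·R2: [0, 0, 0, 0, 0]
Echelon form has 2 nonzero rows, so rank(M) = 2.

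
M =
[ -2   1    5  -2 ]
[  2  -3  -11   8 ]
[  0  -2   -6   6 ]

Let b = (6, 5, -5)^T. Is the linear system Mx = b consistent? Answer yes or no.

Row reduce the augmented matrix [M | b].
R2 ← R2 + R1: [0, -2, -6, 6, 11]
R3 ← R3 − R2: [0, 0, 0, 0, -16]
The echelon form has 3 nonzero rows; the last pivot sits in the augmented column, so rank(M) = 2 but rank([M|b]) = 3.
Since the ranks differ, the system is inconsistent.

no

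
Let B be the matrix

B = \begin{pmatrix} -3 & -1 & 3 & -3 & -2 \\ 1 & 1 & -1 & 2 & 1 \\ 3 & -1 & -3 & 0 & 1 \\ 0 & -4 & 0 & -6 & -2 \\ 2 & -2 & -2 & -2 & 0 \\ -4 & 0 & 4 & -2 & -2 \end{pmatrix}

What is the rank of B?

Row reduce to echelon form.
R2 ← R2 + (1/3)·R1: [0, 2/3, 0, 1, 1/3]
R3 ← R3 + R1: [0, -2, 0, -3, -1]
R5 ← R5 + (2/3)·R1: [0, -8/3, 0, -4, -4/3]
R6 ← R6 − (4/3)·R1: [0, 4/3, 0, 2, 2/3]
R3 ← R3 + (3)·R2: [0, 0, 0, 0, 0]
R4 ← R4 + (6)·R2: [0, 0, 0, 0, 0]
R5 ← R5 + (4)·R2: [0, 0, 0, 0, 0]
R6 ← R6 − (2)·R2: [0, 0, 0, 0, 0]
Echelon form has 2 nonzero rows, so rank(B) = 2.

2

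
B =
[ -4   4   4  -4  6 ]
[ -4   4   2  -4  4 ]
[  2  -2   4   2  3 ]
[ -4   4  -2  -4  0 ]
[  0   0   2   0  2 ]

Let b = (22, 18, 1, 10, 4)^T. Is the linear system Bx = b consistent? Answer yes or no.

yes

Row reduce the augmented matrix [B | b].
R2 ← R2 − R1: [0, 0, -2, 0, -2, -4]
R3 ← R3 + (1/2)·R1: [0, 0, 6, 0, 6, 12]
R4 ← R4 − R1: [0, 0, -6, 0, -6, -12]
R3 ← R3 + (3)·R2: [0, 0, 0, 0, 0, 0]
R4 ← R4 − (3)·R2: [0, 0, 0, 0, 0, 0]
R5 ← R5 + R2: [0, 0, 0, 0, 0, 0]
The echelon form has 2 nonzero rows, and every pivot lies in the first 5 columns, so rank(B) = rank([B|b]) = 2.
The system is consistent.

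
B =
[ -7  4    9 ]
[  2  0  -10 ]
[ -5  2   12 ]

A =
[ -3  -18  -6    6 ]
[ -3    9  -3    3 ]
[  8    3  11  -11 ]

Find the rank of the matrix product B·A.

2

First compute BA:
[[ 81, 189, 129, -129],
 [-86, -66, -122, 122],
 [105, 144, 156, -156]]
Now row reduce the product.
R2 ← R2 + (86/81)·R1: [0, 404/3, 404/27, -404/27]
R3 ← R3 − (35/27)·R1: [0, -101, -101/9, 101/9]
R3 ← R3 + (3/4)·R2: [0, 0, 0, 0]
2 nonzero rows, so rank(BA) = 2.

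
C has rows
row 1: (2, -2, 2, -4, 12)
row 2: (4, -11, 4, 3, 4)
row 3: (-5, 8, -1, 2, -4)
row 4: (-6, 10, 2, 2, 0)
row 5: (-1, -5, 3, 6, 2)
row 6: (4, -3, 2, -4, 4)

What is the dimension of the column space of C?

4

Row reduce to echelon form.
R2 ← R2 − (2)·R1: [0, -7, 0, 11, -20]
R3 ← R3 + (5/2)·R1: [0, 3, 4, -8, 26]
R4 ← R4 + (3)·R1: [0, 4, 8, -10, 36]
R5 ← R5 + (1/2)·R1: [0, -6, 4, 4, 8]
R6 ← R6 − (2)·R1: [0, 1, -2, 4, -20]
R3 ← R3 + (3/7)·R2: [0, 0, 4, -23/7, 122/7]
R4 ← R4 + (4/7)·R2: [0, 0, 8, -26/7, 172/7]
R5 ← R5 − (6/7)·R2: [0, 0, 4, -38/7, 176/7]
R6 ← R6 + (1/7)·R2: [0, 0, -2, 39/7, -160/7]
R4 ← R4 − (2)·R3: [0, 0, 0, 20/7, -72/7]
R5 ← R5 − R3: [0, 0, 0, -15/7, 54/7]
R6 ← R6 + (1/2)·R3: [0, 0, 0, 55/14, -99/7]
R5 ← R5 + (3/4)·R4: [0, 0, 0, 0, 0]
R6 ← R6 − (11/8)·R4: [0, 0, 0, 0, 0]
Echelon form has 4 nonzero rows, so rank(C) = 4.
The column space has dimension equal to the rank: 4.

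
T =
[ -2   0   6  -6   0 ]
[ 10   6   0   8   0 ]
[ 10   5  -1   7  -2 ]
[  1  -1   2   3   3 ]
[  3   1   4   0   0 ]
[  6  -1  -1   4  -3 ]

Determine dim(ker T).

Row reduce to echelon form.
R2 ← R2 + (5)·R1: [0, 6, 30, -22, 0]
R3 ← R3 + (5)·R1: [0, 5, 29, -23, -2]
R4 ← R4 + (1/2)·R1: [0, -1, 5, 0, 3]
R5 ← R5 + (3/2)·R1: [0, 1, 13, -9, 0]
R6 ← R6 + (3)·R1: [0, -1, 17, -14, -3]
R3 ← R3 − (5/6)·R2: [0, 0, 4, -14/3, -2]
R4 ← R4 + (1/6)·R2: [0, 0, 10, -11/3, 3]
R5 ← R5 − (1/6)·R2: [0, 0, 8, -16/3, 0]
R6 ← R6 + (1/6)·R2: [0, 0, 22, -53/3, -3]
R4 ← R4 − (5/2)·R3: [0, 0, 0, 8, 8]
R5 ← R5 − (2)·R3: [0, 0, 0, 4, 4]
R6 ← R6 − (11/2)·R3: [0, 0, 0, 8, 8]
R5 ← R5 − (1/2)·R4: [0, 0, 0, 0, 0]
R6 ← R6 − R4: [0, 0, 0, 0, 0]
4 nonzero rows, so rank(T) = 4.
T has 5 columns; by rank–nullity, nullity = 5 − 4 = 1.

1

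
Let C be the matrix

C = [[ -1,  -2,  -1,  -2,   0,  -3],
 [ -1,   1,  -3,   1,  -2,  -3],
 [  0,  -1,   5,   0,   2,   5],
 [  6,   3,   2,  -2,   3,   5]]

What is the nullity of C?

2

Row reduce to echelon form.
R2 ← R2 − R1: [0, 3, -2, 3, -2, 0]
R4 ← R4 + (6)·R1: [0, -9, -4, -14, 3, -13]
R3 ← R3 + (1/3)·R2: [0, 0, 13/3, 1, 4/3, 5]
R4 ← R4 + (3)·R2: [0, 0, -10, -5, -3, -13]
R4 ← R4 + (30/13)·R3: [0, 0, 0, -35/13, 1/13, -19/13]
4 nonzero rows, so rank(C) = 4.
C has 6 columns; by rank–nullity, nullity = 6 − 4 = 2.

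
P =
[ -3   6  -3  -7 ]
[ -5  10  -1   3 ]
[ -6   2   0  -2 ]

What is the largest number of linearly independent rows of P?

3

Row reduce to echelon form.
R2 ← R2 − (5/3)·R1: [0, 0, 4, 44/3]
R3 ← R3 − (2)·R1: [0, -10, 6, 12]
Swap R2 ↔ R3
Echelon form has 3 nonzero rows, so rank(P) = 3.
The rank gives the maximum number of linearly independent rows: 3.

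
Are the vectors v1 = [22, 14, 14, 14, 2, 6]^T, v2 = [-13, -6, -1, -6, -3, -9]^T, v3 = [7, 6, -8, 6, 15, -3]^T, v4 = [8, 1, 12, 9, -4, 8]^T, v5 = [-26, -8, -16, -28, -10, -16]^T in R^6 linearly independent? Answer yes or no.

no

Form the matrix with these vectors as rows and row reduce.
R2 ← R2 + (13/22)·R1: [0, 25/11, 80/11, 25/11, -20/11, -60/11]
R3 ← R3 − (7/22)·R1: [0, 17/11, -137/11, 17/11, 158/11, -54/11]
R4 ← R4 − (4/11)·R1: [0, -45/11, 76/11, 43/11, -52/11, 64/11]
R5 ← R5 + (13/11)·R1: [0, 94/11, 6/11, -126/11, -84/11, -98/11]
R3 ← R3 − (17/25)·R2: [0, 0, -87/5, 0, 78/5, -6/5]
R4 ← R4 + (9/5)·R2: [0, 0, 20, 8, -8, -4]
R5 ← R5 − (94/25)·R2: [0, 0, -134/5, -20, -4/5, 58/5]
R4 ← R4 + (100/87)·R3: [0, 0, 0, 8, 288/29, -156/29]
R5 ← R5 − (134/87)·R3: [0, 0, 0, -20, -720/29, 390/29]
R5 ← R5 + (5/2)·R4: [0, 0, 0, 0, 0, 0]
4 nonzero rows, so the 5 vectors span a space of dimension 4.
Since 4 < 5, the vectors are linearly dependent.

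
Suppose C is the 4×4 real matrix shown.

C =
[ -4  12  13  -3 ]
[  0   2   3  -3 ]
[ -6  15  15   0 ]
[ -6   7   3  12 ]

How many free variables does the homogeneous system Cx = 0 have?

2

Row reduce to echelon form.
R3 ← R3 − (3/2)·R1: [0, -3, -9/2, 9/2]
R4 ← R4 − (3/2)·R1: [0, -11, -33/2, 33/2]
R3 ← R3 + (3/2)·R2: [0, 0, 0, 0]
R4 ← R4 + (11/2)·R2: [0, 0, 0, 0]
2 nonzero rows, so rank(C) = 2.
C has 4 columns; by rank–nullity, nullity = 4 − 2 = 2.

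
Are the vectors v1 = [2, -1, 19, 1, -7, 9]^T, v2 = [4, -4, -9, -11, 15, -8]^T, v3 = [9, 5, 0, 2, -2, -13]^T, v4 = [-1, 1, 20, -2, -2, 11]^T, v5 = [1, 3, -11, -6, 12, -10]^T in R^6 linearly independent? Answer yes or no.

no

Form the matrix with these vectors as rows and row reduce.
R2 ← R2 − (2)·R1: [0, -2, -47, -13, 29, -26]
R3 ← R3 − (9/2)·R1: [0, 19/2, -171/2, -5/2, 59/2, -107/2]
R4 ← R4 + (1/2)·R1: [0, 1/2, 59/2, -3/2, -11/2, 31/2]
R5 ← R5 − (1/2)·R1: [0, 7/2, -41/2, -13/2, 31/2, -29/2]
R3 ← R3 + (19/4)·R2: [0, 0, -1235/4, -257/4, 669/4, -177]
R4 ← R4 + (1/4)·R2: [0, 0, 71/4, -19/4, 7/4, 9]
R5 ← R5 + (7/4)·R2: [0, 0, -411/4, -117/4, 265/4, -60]
R4 ← R4 + (71/1235)·R3: [0, 0, 0, -10428/1235, 14036/1235, -1452/1235]
R5 ← R5 − (411/1235)·R3: [0, 0, 0, -9717/1235, 13079/1235, -1353/1235]
R5 ← R5 − (41/44)·R4: [0, 0, 0, 0, 0, 0]
4 nonzero rows, so the 5 vectors span a space of dimension 4.
Since 4 < 5, the vectors are linearly dependent.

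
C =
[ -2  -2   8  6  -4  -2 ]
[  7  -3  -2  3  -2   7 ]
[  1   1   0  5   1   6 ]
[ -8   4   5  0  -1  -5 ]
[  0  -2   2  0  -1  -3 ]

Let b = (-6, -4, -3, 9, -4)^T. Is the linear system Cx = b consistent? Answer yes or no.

no

Row reduce the augmented matrix [C | b].
R2 ← R2 + (7/2)·R1: [0, -10, 26, 24, -16, 0, -25]
R3 ← R3 + (1/2)·R1: [0, 0, 4, 8, -1, 5, -6]
R4 ← R4 − (4)·R1: [0, 12, -27, -24, 15, 3, 33]
R4 ← R4 + (6/5)·R2: [0, 0, 21/5, 24/5, -21/5, 3, 3]
R5 ← R5 − (1/5)·R2: [0, 0, -16/5, -24/5, 11/5, -3, 1]
R4 ← R4 − (21/20)·R3: [0, 0, 0, -18/5, -63/20, -9/4, 93/10]
R5 ← R5 + (4/5)·R3: [0, 0, 0, 8/5, 7/5, 1, -19/5]
R5 ← R5 + (4/9)·R4: [0, 0, 0, 0, 0, 0, 1/3]
The echelon form has 5 nonzero rows; the last pivot sits in the augmented column, so rank(C) = 4 but rank([C|b]) = 5.
Since the ranks differ, the system is inconsistent.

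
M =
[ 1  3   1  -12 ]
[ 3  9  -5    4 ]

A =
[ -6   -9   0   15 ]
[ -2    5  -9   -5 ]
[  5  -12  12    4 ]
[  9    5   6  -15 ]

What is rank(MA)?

2

First compute MA:
[[-115, -66, -87, 184],
 [-25,  98, -117, -80]]
Now row reduce the product.
R2 ← R2 − (5/23)·R1: [0, 2584/23, -2256/23, -120]
2 nonzero rows, so rank(MA) = 2.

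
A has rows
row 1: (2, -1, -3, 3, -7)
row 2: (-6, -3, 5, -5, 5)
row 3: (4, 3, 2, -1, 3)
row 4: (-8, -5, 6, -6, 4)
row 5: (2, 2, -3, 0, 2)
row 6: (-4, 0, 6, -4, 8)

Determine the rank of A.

Row reduce to echelon form.
R2 ← R2 + (3)·R1: [0, -6, -4, 4, -16]
R3 ← R3 − (2)·R1: [0, 5, 8, -7, 17]
R4 ← R4 + (4)·R1: [0, -9, -6, 6, -24]
R5 ← R5 − R1: [0, 3, 0, -3, 9]
R6 ← R6 + (2)·R1: [0, -2, 0, 2, -6]
R3 ← R3 + (5/6)·R2: [0, 0, 14/3, -11/3, 11/3]
R4 ← R4 − (3/2)·R2: [0, 0, 0, 0, 0]
R5 ← R5 + (1/2)·R2: [0, 0, -2, -1, 1]
R6 ← R6 − (1/3)·R2: [0, 0, 4/3, 2/3, -2/3]
R5 ← R5 + (3/7)·R3: [0, 0, 0, -18/7, 18/7]
R6 ← R6 − (2/7)·R3: [0, 0, 0, 12/7, -12/7]
Swap R4 ↔ R5
R6 ← R6 + (2/3)·R4: [0, 0, 0, 0, 0]
Echelon form has 4 nonzero rows, so rank(A) = 4.

4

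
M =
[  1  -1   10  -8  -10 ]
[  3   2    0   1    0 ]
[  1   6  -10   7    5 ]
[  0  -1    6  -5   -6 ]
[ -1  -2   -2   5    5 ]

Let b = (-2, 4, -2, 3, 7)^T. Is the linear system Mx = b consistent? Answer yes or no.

Row reduce the augmented matrix [M | b].
R2 ← R2 − (3)·R1: [0, 5, -30, 25, 30, 10]
R3 ← R3 − R1: [0, 7, -20, 15, 15, 0]
R5 ← R5 + R1: [0, -3, 8, -3, -5, 5]
R3 ← R3 − (7/5)·R2: [0, 0, 22, -20, -27, -14]
R4 ← R4 + (1/5)·R2: [0, 0, 0, 0, 0, 5]
R5 ← R5 + (3/5)·R2: [0, 0, -10, 12, 13, 11]
R5 ← R5 + (5/11)·R3: [0, 0, 0, 32/11, 8/11, 51/11]
Swap R4 ↔ R5
The echelon form has 5 nonzero rows; the last pivot sits in the augmented column, so rank(M) = 4 but rank([M|b]) = 5.
Since the ranks differ, the system is inconsistent.

no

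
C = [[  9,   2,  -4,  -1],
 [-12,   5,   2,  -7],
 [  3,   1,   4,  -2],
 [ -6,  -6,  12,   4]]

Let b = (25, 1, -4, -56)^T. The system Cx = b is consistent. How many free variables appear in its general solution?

1

Row reduce the augmented matrix [C | b].
R2 ← R2 + (4/3)·R1: [0, 23/3, -10/3, -25/3, 103/3]
R3 ← R3 − (1/3)·R1: [0, 1/3, 16/3, -5/3, -37/3]
R4 ← R4 + (2/3)·R1: [0, -14/3, 28/3, 10/3, -118/3]
R3 ← R3 − (1/23)·R2: [0, 0, 126/23, -30/23, -318/23]
R4 ← R4 + (14/23)·R2: [0, 0, 168/23, -40/23, -424/23]
R4 ← R4 − (4/3)·R3: [0, 0, 0, 0, 0]
The echelon form has 3 nonzero rows, and every pivot lies in the first 4 columns, so rank(C) = rank([C|b]) = 3.
The system is consistent.
Free variables = (unknowns) − (rank) = 4 − 3 = 1.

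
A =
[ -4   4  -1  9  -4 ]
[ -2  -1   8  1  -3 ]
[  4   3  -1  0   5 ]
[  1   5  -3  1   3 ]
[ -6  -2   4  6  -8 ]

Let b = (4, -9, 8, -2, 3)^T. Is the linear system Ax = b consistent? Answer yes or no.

no

Row reduce the augmented matrix [A | b].
R2 ← R2 − (1/2)·R1: [0, -3, 17/2, -7/2, -1, -11]
R3 ← R3 + R1: [0, 7, -2, 9, 1, 12]
R4 ← R4 + (1/4)·R1: [0, 6, -13/4, 13/4, 2, -1]
R5 ← R5 − (3/2)·R1: [0, -8, 11/2, -15/2, -2, -3]
R3 ← R3 + (7/3)·R2: [0, 0, 107/6, 5/6, -4/3, -41/3]
R4 ← R4 + (2)·R2: [0, 0, 55/4, -15/4, 0, -23]
R5 ← R5 − (8/3)·R2: [0, 0, -103/6, 11/6, 2/3, 79/3]
R4 ← R4 − (165/214)·R3: [0, 0, 0, -470/107, 110/107, -2667/214]
R5 ← R5 + (103/107)·R3: [0, 0, 0, 282/107, -66/107, 1410/107]
R5 ← R5 + (3/5)·R4: [0, 0, 0, 0, 0, 57/10]
The echelon form has 5 nonzero rows; the last pivot sits in the augmented column, so rank(A) = 4 but rank([A|b]) = 5.
Since the ranks differ, the system is inconsistent.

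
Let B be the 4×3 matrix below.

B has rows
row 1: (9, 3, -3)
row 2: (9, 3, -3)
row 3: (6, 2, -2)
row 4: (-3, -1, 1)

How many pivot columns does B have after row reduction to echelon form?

1

Row reduce to echelon form.
R2 ← R2 − R1: [0, 0, 0]
R3 ← R3 − (2/3)·R1: [0, 0, 0]
R4 ← R4 + (1/3)·R1: [0, 0, 0]
Echelon form has 1 nonzero row, so rank(B) = 1.
Each nonzero row contributes one pivot column: 1 pivot columns.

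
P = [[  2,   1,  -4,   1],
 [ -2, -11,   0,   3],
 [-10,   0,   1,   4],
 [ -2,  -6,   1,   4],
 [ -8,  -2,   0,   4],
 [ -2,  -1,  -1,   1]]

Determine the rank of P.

4

Row reduce to echelon form.
R2 ← R2 + R1: [0, -10, -4, 4]
R3 ← R3 + (5)·R1: [0, 5, -19, 9]
R4 ← R4 + R1: [0, -5, -3, 5]
R5 ← R5 + (4)·R1: [0, 2, -16, 8]
R6 ← R6 + R1: [0, 0, -5, 2]
R3 ← R3 + (1/2)·R2: [0, 0, -21, 11]
R4 ← R4 − (1/2)·R2: [0, 0, -1, 3]
R5 ← R5 + (1/5)·R2: [0, 0, -84/5, 44/5]
R4 ← R4 − (1/21)·R3: [0, 0, 0, 52/21]
R5 ← R5 − (4/5)·R3: [0, 0, 0, 0]
R6 ← R6 − (5/21)·R3: [0, 0, 0, -13/21]
R6 ← R6 + (1/4)·R4: [0, 0, 0, 0]
Echelon form has 4 nonzero rows, so rank(P) = 4.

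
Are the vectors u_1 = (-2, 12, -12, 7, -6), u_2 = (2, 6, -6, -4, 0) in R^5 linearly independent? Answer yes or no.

yes

Form the matrix with these vectors as rows and row reduce.
R2 ← R2 + R1: [0, 18, -18, 3, -6]
2 nonzero rows, so the 2 vectors span a space of dimension 2.
Since 2 = 2, the vectors are linearly independent.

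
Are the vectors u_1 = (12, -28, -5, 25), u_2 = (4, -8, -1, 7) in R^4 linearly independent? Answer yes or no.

Form the matrix with these vectors as rows and row reduce.
R2 ← R2 − (1/3)·R1: [0, 4/3, 2/3, -4/3]
2 nonzero rows, so the 2 vectors span a space of dimension 2.
Since 2 = 2, the vectors are linearly independent.

yes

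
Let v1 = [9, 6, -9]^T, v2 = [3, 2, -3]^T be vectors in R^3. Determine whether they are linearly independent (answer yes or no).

Form the matrix with these vectors as rows and row reduce.
R2 ← R2 − (1/3)·R1: [0, 0, 0]
1 nonzero row, so the 2 vectors span a space of dimension 1.
Since 1 < 2, the vectors are linearly dependent.

no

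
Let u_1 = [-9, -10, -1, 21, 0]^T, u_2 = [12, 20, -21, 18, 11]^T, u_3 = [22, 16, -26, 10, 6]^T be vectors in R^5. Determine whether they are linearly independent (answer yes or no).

Form the matrix with these vectors as rows and row reduce.
R2 ← R2 + (4/3)·R1: [0, 20/3, -67/3, 46, 11]
R3 ← R3 + (22/9)·R1: [0, -76/9, -256/9, 184/3, 6]
R3 ← R3 + (19/15)·R2: [0, 0, -851/15, 598/5, 299/15]
3 nonzero rows, so the 3 vectors span a space of dimension 3.
Since 3 = 3, the vectors are linearly independent.

yes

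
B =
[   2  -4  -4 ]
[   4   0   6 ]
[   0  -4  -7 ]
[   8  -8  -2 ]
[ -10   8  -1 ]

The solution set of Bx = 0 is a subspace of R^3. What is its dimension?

1

Row reduce to echelon form.
R2 ← R2 − (2)·R1: [0, 8, 14]
R4 ← R4 − (4)·R1: [0, 8, 14]
R5 ← R5 + (5)·R1: [0, -12, -21]
R3 ← R3 + (1/2)·R2: [0, 0, 0]
R4 ← R4 − R2: [0, 0, 0]
R5 ← R5 + (3/2)·R2: [0, 0, 0]
2 nonzero rows, so rank(B) = 2.
B has 3 columns; by rank–nullity, nullity = 3 − 2 = 1.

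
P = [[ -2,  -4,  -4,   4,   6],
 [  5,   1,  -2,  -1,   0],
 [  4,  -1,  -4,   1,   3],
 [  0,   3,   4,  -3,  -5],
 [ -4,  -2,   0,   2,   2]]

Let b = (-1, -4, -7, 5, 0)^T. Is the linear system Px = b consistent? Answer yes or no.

Row reduce the augmented matrix [P | b].
R2 ← R2 + (5/2)·R1: [0, -9, -12, 9, 15, -13/2]
R3 ← R3 + (2)·R1: [0, -9, -12, 9, 15, -9]
R5 ← R5 − (2)·R1: [0, 6, 8, -6, -10, 2]
R3 ← R3 − R2: [0, 0, 0, 0, 0, -5/2]
R4 ← R4 + (1/3)·R2: [0, 0, 0, 0, 0, 17/6]
R5 ← R5 + (2/3)·R2: [0, 0, 0, 0, 0, -7/3]
R4 ← R4 + (17/15)·R3: [0, 0, 0, 0, 0, 0]
R5 ← R5 − (14/15)·R3: [0, 0, 0, 0, 0, 0]
The echelon form has 3 nonzero rows; the last pivot sits in the augmented column, so rank(P) = 2 but rank([P|b]) = 3.
Since the ranks differ, the system is inconsistent.

no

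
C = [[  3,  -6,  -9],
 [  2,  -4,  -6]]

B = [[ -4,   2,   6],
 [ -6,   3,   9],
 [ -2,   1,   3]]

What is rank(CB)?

1

First compute CB:
[[ 42, -21, -63],
 [ 28, -14, -42]]
Now row reduce the product.
R2 ← R2 − (2/3)·R1: [0, 0, 0]
1 nonzero row, so rank(CB) = 1.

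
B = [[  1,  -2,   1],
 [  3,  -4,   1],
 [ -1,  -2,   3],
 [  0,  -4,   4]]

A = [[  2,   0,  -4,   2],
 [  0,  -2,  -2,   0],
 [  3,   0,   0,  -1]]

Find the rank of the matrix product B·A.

2

First compute BA:
[[  5,   4,   0,   1],
 [  9,   8,  -4,   5],
 [  7,   4,   8,  -5],
 [ 12,   8,   8,  -4]]
Now row reduce the product.
R2 ← R2 − (9/5)·R1: [0, 4/5, -4, 16/5]
R3 ← R3 − (7/5)·R1: [0, -8/5, 8, -32/5]
R4 ← R4 − (12/5)·R1: [0, -8/5, 8, -32/5]
R3 ← R3 + (2)·R2: [0, 0, 0, 0]
R4 ← R4 + (2)·R2: [0, 0, 0, 0]
2 nonzero rows, so rank(BA) = 2.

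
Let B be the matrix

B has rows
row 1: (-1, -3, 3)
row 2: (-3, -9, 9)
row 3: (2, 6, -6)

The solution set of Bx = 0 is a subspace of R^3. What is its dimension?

Row reduce to echelon form.
R2 ← R2 − (3)·R1: [0, 0, 0]
R3 ← R3 + (2)·R1: [0, 0, 0]
1 nonzero row, so rank(B) = 1.
B has 3 columns; by rank–nullity, nullity = 3 − 1 = 2.

2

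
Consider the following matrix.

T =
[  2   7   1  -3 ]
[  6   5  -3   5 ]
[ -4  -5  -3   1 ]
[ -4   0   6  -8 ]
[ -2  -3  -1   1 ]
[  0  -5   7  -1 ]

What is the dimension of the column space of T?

Row reduce to echelon form.
R2 ← R2 − (3)·R1: [0, -16, -6, 14]
R3 ← R3 + (2)·R1: [0, 9, -1, -5]
R4 ← R4 + (2)·R1: [0, 14, 8, -14]
R5 ← R5 + R1: [0, 4, 0, -2]
R3 ← R3 + (9/16)·R2: [0, 0, -35/8, 23/8]
R4 ← R4 + (7/8)·R2: [0, 0, 11/4, -7/4]
R5 ← R5 + (1/4)·R2: [0, 0, -3/2, 3/2]
R6 ← R6 − (5/16)·R2: [0, 0, 71/8, -43/8]
R4 ← R4 + (22/35)·R3: [0, 0, 0, 2/35]
R5 ← R5 − (12/35)·R3: [0, 0, 0, 18/35]
R6 ← R6 + (71/35)·R3: [0, 0, 0, 16/35]
R5 ← R5 − (9)·R4: [0, 0, 0, 0]
R6 ← R6 − (8)·R4: [0, 0, 0, 0]
Echelon form has 4 nonzero rows, so rank(T) = 4.
The column space has dimension equal to the rank: 4.

4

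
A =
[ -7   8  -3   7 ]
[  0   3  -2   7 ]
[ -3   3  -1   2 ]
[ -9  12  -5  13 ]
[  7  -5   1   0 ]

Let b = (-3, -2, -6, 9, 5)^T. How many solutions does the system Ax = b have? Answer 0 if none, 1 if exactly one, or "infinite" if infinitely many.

Row reduce the augmented matrix [A | b].
R3 ← R3 − (3/7)·R1: [0, -3/7, 2/7, -1, -33/7]
R4 ← R4 − (9/7)·R1: [0, 12/7, -8/7, 4, 90/7]
R5 ← R5 + R1: [0, 3, -2, 7, 2]
R3 ← R3 + (1/7)·R2: [0, 0, 0, 0, -5]
R4 ← R4 − (4/7)·R2: [0, 0, 0, 0, 14]
R5 ← R5 − R2: [0, 0, 0, 0, 4]
R4 ← R4 + (14/5)·R3: [0, 0, 0, 0, 0]
R5 ← R5 + (4/5)·R3: [0, 0, 0, 0, 0]
The echelon form has 3 nonzero rows; the last pivot sits in the augmented column, so rank(A) = 2 but rank([A|b]) = 3.
Since the ranks differ, the system is inconsistent.
It has no solutions.

0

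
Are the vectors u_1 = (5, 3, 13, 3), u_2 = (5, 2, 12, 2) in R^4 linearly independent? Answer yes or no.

yes

Form the matrix with these vectors as rows and row reduce.
R2 ← R2 − R1: [0, -1, -1, -1]
2 nonzero rows, so the 2 vectors span a space of dimension 2.
Since 2 = 2, the vectors are linearly independent.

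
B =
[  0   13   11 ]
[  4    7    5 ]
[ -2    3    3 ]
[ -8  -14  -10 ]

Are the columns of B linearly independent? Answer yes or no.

Row reduce B to echelon form.
Swap R1 ↔ R2
R3 ← R3 + (1/2)·R1: [0, 13/2, 11/2]
R4 ← R4 + (2)·R1: [0, 0, 0]
R3 ← R3 − (1/2)·R2: [0, 0, 0]
2 pivots among 3 columns.
Only 2 < 3 pivot columns, so the columns are linearly dependent.

no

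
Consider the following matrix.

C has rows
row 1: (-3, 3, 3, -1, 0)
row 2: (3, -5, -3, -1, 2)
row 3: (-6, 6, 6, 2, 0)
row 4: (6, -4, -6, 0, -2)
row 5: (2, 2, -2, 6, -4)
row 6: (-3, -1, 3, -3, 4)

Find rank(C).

Row reduce to echelon form.
R2 ← R2 + R1: [0, -2, 0, -2, 2]
R3 ← R3 − (2)·R1: [0, 0, 0, 4, 0]
R4 ← R4 + (2)·R1: [0, 2, 0, -2, -2]
R5 ← R5 + (2/3)·R1: [0, 4, 0, 16/3, -4]
R6 ← R6 − R1: [0, -4, 0, -2, 4]
R4 ← R4 + R2: [0, 0, 0, -4, 0]
R5 ← R5 + (2)·R2: [0, 0, 0, 4/3, 0]
R6 ← R6 − (2)·R2: [0, 0, 0, 2, 0]
R4 ← R4 + R3: [0, 0, 0, 0, 0]
R5 ← R5 − (1/3)·R3: [0, 0, 0, 0, 0]
R6 ← R6 − (1/2)·R3: [0, 0, 0, 0, 0]
Echelon form has 3 nonzero rows, so rank(C) = 3.

3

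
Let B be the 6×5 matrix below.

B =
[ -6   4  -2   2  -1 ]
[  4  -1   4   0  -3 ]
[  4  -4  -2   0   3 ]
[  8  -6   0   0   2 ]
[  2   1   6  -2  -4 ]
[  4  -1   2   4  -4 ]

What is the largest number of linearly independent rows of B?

Row reduce to echelon form.
R2 ← R2 + (2/3)·R1: [0, 5/3, 8/3, 4/3, -11/3]
R3 ← R3 + (2/3)·R1: [0, -4/3, -10/3, 4/3, 7/3]
R4 ← R4 + (4/3)·R1: [0, -2/3, -8/3, 8/3, 2/3]
R5 ← R5 + (1/3)·R1: [0, 7/3, 16/3, -4/3, -13/3]
R6 ← R6 + (2/3)·R1: [0, 5/3, 2/3, 16/3, -14/3]
R3 ← R3 + (4/5)·R2: [0, 0, -6/5, 12/5, -3/5]
R4 ← R4 + (2/5)·R2: [0, 0, -8/5, 16/5, -4/5]
R5 ← R5 − (7/5)·R2: [0, 0, 8/5, -16/5, 4/5]
R6 ← R6 − R2: [0, 0, -2, 4, -1]
R4 ← R4 − (4/3)·R3: [0, 0, 0, 0, 0]
R5 ← R5 + (4/3)·R3: [0, 0, 0, 0, 0]
R6 ← R6 − (5/3)·R3: [0, 0, 0, 0, 0]
Echelon form has 3 nonzero rows, so rank(B) = 3.
The rank gives the maximum number of linearly independent rows: 3.

3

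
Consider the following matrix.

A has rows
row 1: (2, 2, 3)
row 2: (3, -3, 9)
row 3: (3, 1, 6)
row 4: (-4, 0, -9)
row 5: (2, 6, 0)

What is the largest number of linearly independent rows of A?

Row reduce to echelon form.
R2 ← R2 − (3/2)·R1: [0, -6, 9/2]
R3 ← R3 − (3/2)·R1: [0, -2, 3/2]
R4 ← R4 + (2)·R1: [0, 4, -3]
R5 ← R5 − R1: [0, 4, -3]
R3 ← R3 − (1/3)·R2: [0, 0, 0]
R4 ← R4 + (2/3)·R2: [0, 0, 0]
R5 ← R5 + (2/3)·R2: [0, 0, 0]
Echelon form has 2 nonzero rows, so rank(A) = 2.
The rank gives the maximum number of linearly independent rows: 2.

2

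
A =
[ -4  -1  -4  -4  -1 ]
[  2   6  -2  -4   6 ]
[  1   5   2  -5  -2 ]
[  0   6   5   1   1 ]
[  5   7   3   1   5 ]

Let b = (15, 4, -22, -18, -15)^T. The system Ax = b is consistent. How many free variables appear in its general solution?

0

Row reduce the augmented matrix [A | b].
R2 ← R2 + (1/2)·R1: [0, 11/2, -4, -6, 11/2, 23/2]
R3 ← R3 + (1/4)·R1: [0, 19/4, 1, -6, -9/4, -73/4]
R5 ← R5 + (5/4)·R1: [0, 23/4, -2, -4, 15/4, 15/4]
R3 ← R3 − (19/22)·R2: [0, 0, 49/11, -9/11, -7, -310/11]
R4 ← R4 − (12/11)·R2: [0, 0, 103/11, 83/11, -5, -336/11]
R5 ← R5 − (23/22)·R2: [0, 0, 24/11, 25/11, -2, -91/11]
R4 ← R4 − (103/49)·R3: [0, 0, 0, 454/49, 68/7, 1406/49]
R5 ← R5 − (24/49)·R3: [0, 0, 0, 131/49, 10/7, 271/49]
R5 ← R5 − (131/454)·R4: [0, 0, 0, 0, -312/227, -624/227]
The echelon form has 5 nonzero rows, and every pivot lies in the first 5 columns, so rank(A) = rank([A|b]) = 5.
The system is consistent.
Free variables = (unknowns) − (rank) = 5 − 5 = 0.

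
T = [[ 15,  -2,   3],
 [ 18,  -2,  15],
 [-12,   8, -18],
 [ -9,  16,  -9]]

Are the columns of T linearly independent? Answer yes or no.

yes

Row reduce T to echelon form.
R2 ← R2 − (6/5)·R1: [0, 2/5, 57/5]
R3 ← R3 + (4/5)·R1: [0, 32/5, -78/5]
R4 ← R4 + (3/5)·R1: [0, 74/5, -36/5]
R3 ← R3 − (16)·R2: [0, 0, -198]
R4 ← R4 − (37)·R2: [0, 0, -429]
R4 ← R4 − (13/6)·R3: [0, 0, 0]
3 pivots among 3 columns.
Every column is a pivot column, so the columns are linearly independent.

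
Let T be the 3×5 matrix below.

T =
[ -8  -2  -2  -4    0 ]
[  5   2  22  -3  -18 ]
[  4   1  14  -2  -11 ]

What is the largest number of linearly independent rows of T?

Row reduce to echelon form.
R2 ← R2 + (5/8)·R1: [0, 3/4, 83/4, -11/2, -18]
R3 ← R3 + (1/2)·R1: [0, 0, 13, -4, -11]
Echelon form has 3 nonzero rows, so rank(T) = 3.
The rank gives the maximum number of linearly independent rows: 3.

3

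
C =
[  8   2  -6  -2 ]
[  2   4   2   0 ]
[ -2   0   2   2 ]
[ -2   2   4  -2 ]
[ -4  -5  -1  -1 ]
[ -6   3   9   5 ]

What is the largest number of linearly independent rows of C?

3

Row reduce to echelon form.
R2 ← R2 − (1/4)·R1: [0, 7/2, 7/2, 1/2]
R3 ← R3 + (1/4)·R1: [0, 1/2, 1/2, 3/2]
R4 ← R4 + (1/4)·R1: [0, 5/2, 5/2, -5/2]
R5 ← R5 + (1/2)·R1: [0, -4, -4, -2]
R6 ← R6 + (3/4)·R1: [0, 9/2, 9/2, 7/2]
R3 ← R3 − (1/7)·R2: [0, 0, 0, 10/7]
R4 ← R4 − (5/7)·R2: [0, 0, 0, -20/7]
R5 ← R5 + (8/7)·R2: [0, 0, 0, -10/7]
R6 ← R6 − (9/7)·R2: [0, 0, 0, 20/7]
R4 ← R4 + (2)·R3: [0, 0, 0, 0]
R5 ← R5 + R3: [0, 0, 0, 0]
R6 ← R6 − (2)·R3: [0, 0, 0, 0]
Echelon form has 3 nonzero rows, so rank(C) = 3.
The rank gives the maximum number of linearly independent rows: 3.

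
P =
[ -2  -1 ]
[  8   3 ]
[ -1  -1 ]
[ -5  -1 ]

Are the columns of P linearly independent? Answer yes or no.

yes

Row reduce P to echelon form.
R2 ← R2 + (4)·R1: [0, -1]
R3 ← R3 − (1/2)·R1: [0, -1/2]
R4 ← R4 − (5/2)·R1: [0, 3/2]
R3 ← R3 − (1/2)·R2: [0, 0]
R4 ← R4 + (3/2)·R2: [0, 0]
2 pivots among 2 columns.
Every column is a pivot column, so the columns are linearly independent.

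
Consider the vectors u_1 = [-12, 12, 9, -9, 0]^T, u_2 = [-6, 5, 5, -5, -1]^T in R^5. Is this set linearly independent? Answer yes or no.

yes

Form the matrix with these vectors as rows and row reduce.
R2 ← R2 − (1/2)·R1: [0, -1, 1/2, -1/2, -1]
2 nonzero rows, so the 2 vectors span a space of dimension 2.
Since 2 = 2, the vectors are linearly independent.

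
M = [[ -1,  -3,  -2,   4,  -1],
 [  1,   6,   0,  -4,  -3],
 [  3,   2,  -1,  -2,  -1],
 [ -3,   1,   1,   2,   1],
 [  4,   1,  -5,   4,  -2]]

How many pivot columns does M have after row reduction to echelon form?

Row reduce to echelon form.
R2 ← R2 + R1: [0, 3, -2, 0, -4]
R3 ← R3 + (3)·R1: [0, -7, -7, 10, -4]
R4 ← R4 − (3)·R1: [0, 10, 7, -10, 4]
R5 ← R5 + (4)·R1: [0, -11, -13, 20, -6]
R3 ← R3 + (7/3)·R2: [0, 0, -35/3, 10, -40/3]
R4 ← R4 − (10/3)·R2: [0, 0, 41/3, -10, 52/3]
R5 ← R5 + (11/3)·R2: [0, 0, -61/3, 20, -62/3]
R4 ← R4 + (41/35)·R3: [0, 0, 0, 12/7, 12/7]
R5 ← R5 − (61/35)·R3: [0, 0, 0, 18/7, 18/7]
R5 ← R5 − (3/2)·R4: [0, 0, 0, 0, 0]
Echelon form has 4 nonzero rows, so rank(M) = 4.
Each nonzero row contributes one pivot column: 4 pivot columns.

4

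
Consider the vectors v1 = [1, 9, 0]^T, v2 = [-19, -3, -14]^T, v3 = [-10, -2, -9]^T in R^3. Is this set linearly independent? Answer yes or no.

yes

Form the matrix with these vectors as rows and row reduce.
R2 ← R2 + (19)·R1: [0, 168, -14]
R3 ← R3 + (10)·R1: [0, 88, -9]
R3 ← R3 − (11/21)·R2: [0, 0, -5/3]
3 nonzero rows, so the 3 vectors span a space of dimension 3.
Since 3 = 3, the vectors are linearly independent.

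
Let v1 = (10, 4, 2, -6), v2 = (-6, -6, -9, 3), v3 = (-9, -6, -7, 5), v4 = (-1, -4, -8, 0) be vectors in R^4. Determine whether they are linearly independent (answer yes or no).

no

Form the matrix with these vectors as rows and row reduce.
R2 ← R2 + (3/5)·R1: [0, -18/5, -39/5, -3/5]
R3 ← R3 + (9/10)·R1: [0, -12/5, -26/5, -2/5]
R4 ← R4 + (1/10)·R1: [0, -18/5, -39/5, -3/5]
R3 ← R3 − (2/3)·R2: [0, 0, 0, 0]
R4 ← R4 − R2: [0, 0, 0, 0]
2 nonzero rows, so the 4 vectors span a space of dimension 2.
Since 2 < 4, the vectors are linearly dependent.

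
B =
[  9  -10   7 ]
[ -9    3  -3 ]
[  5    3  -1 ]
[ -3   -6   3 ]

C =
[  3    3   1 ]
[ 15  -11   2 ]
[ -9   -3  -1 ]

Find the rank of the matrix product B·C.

First compute BC:
[[-186, 116, -18],
 [ 45, -51,   0],
 [ 69, -15,  12],
 [-126,  48, -18]]
Now row reduce the product.
R2 ← R2 + (15/62)·R1: [0, -711/31, -135/31]
R3 ← R3 + (23/62)·R1: [0, 869/31, 165/31]
R4 ← R4 − (21/31)·R1: [0, -948/31, -180/31]
R3 ← R3 + (11/9)·R2: [0, 0, 0]
R4 ← R4 − (4/3)·R2: [0, 0, 0]
2 nonzero rows, so rank(BC) = 2.

2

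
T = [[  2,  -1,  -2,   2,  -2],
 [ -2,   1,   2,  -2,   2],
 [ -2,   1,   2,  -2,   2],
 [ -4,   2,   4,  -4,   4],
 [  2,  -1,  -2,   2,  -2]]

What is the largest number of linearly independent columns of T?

Row reduce to echelon form.
R2 ← R2 + R1: [0, 0, 0, 0, 0]
R3 ← R3 + R1: [0, 0, 0, 0, 0]
R4 ← R4 + (2)·R1: [0, 0, 0, 0, 0]
R5 ← R5 − R1: [0, 0, 0, 0, 0]
Echelon form has 1 nonzero row, so rank(T) = 1.
The rank gives the maximum number of linearly independent columns: 1.

1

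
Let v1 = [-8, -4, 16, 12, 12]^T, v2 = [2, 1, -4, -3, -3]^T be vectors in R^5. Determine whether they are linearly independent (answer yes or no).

no

Form the matrix with these vectors as rows and row reduce.
R2 ← R2 + (1/4)·R1: [0, 0, 0, 0, 0]
1 nonzero row, so the 2 vectors span a space of dimension 1.
Since 1 < 2, the vectors are linearly dependent.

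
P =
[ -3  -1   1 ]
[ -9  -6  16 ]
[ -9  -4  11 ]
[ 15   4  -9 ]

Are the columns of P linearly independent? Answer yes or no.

yes

Row reduce P to echelon form.
R2 ← R2 − (3)·R1: [0, -3, 13]
R3 ← R3 − (3)·R1: [0, -1, 8]
R4 ← R4 + (5)·R1: [0, -1, -4]
R3 ← R3 − (1/3)·R2: [0, 0, 11/3]
R4 ← R4 − (1/3)·R2: [0, 0, -25/3]
R4 ← R4 + (25/11)·R3: [0, 0, 0]
3 pivots among 3 columns.
Every column is a pivot column, so the columns are linearly independent.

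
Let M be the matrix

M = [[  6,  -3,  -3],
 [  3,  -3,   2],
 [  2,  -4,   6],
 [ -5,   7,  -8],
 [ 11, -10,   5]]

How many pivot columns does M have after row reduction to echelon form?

Row reduce to echelon form.
R2 ← R2 − (1/2)·R1: [0, -3/2, 7/2]
R3 ← R3 − (1/3)·R1: [0, -3, 7]
R4 ← R4 + (5/6)·R1: [0, 9/2, -21/2]
R5 ← R5 − (11/6)·R1: [0, -9/2, 21/2]
R3 ← R3 − (2)·R2: [0, 0, 0]
R4 ← R4 + (3)·R2: [0, 0, 0]
R5 ← R5 − (3)·R2: [0, 0, 0]
Echelon form has 2 nonzero rows, so rank(M) = 2.
Each nonzero row contributes one pivot column: 2 pivot columns.

2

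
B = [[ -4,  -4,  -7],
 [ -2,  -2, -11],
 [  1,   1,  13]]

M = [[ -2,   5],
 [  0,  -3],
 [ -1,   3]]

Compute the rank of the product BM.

First compute BM:
[[ 15, -29],
 [ 15, -37],
 [-15,  41]]
Now row reduce the product.
R2 ← R2 − R1: [0, -8]
R3 ← R3 + R1: [0, 12]
R3 ← R3 + (3/2)·R2: [0, 0]
2 nonzero rows, so rank(BM) = 2.

2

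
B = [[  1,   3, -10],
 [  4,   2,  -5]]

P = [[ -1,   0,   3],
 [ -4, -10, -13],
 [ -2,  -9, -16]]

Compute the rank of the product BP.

First compute BP:
[[  7,  60, 124],
 [ -2,  25,  66]]
Now row reduce the product.
R2 ← R2 + (2/7)·R1: [0, 295/7, 710/7]
2 nonzero rows, so rank(BP) = 2.

2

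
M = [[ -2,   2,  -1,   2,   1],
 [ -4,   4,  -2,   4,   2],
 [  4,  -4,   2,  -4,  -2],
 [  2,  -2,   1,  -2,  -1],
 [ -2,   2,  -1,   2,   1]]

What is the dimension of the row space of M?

Row reduce to echelon form.
R2 ← R2 − (2)·R1: [0, 0, 0, 0, 0]
R3 ← R3 + (2)·R1: [0, 0, 0, 0, 0]
R4 ← R4 + R1: [0, 0, 0, 0, 0]
R5 ← R5 − R1: [0, 0, 0, 0, 0]
Echelon form has 1 nonzero row, so rank(M) = 1.
The row space has dimension equal to the rank: 1.

1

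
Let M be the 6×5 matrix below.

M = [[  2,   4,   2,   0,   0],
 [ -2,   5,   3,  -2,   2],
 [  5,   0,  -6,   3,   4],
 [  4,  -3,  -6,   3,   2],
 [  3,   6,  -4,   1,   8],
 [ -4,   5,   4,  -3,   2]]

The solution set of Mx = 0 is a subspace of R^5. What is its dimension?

Row reduce to echelon form.
R2 ← R2 + R1: [0, 9, 5, -2, 2]
R3 ← R3 − (5/2)·R1: [0, -10, -11, 3, 4]
R4 ← R4 − (2)·R1: [0, -11, -10, 3, 2]
R5 ← R5 − (3/2)·R1: [0, 0, -7, 1, 8]
R6 ← R6 + (2)·R1: [0, 13, 8, -3, 2]
R3 ← R3 + (10/9)·R2: [0, 0, -49/9, 7/9, 56/9]
R4 ← R4 + (11/9)·R2: [0, 0, -35/9, 5/9, 40/9]
R6 ← R6 − (13/9)·R2: [0, 0, 7/9, -1/9, -8/9]
R4 ← R4 − (5/7)·R3: [0, 0, 0, 0, 0]
R5 ← R5 − (9/7)·R3: [0, 0, 0, 0, 0]
R6 ← R6 + (1/7)·R3: [0, 0, 0, 0, 0]
3 nonzero rows, so rank(M) = 3.
M has 5 columns; by rank–nullity, nullity = 5 − 3 = 2.

2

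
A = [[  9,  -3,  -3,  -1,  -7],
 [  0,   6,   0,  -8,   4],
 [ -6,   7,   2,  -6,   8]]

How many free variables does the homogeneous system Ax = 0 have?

Row reduce to echelon form.
R3 ← R3 + (2/3)·R1: [0, 5, 0, -20/3, 10/3]
R3 ← R3 − (5/6)·R2: [0, 0, 0, 0, 0]
2 nonzero rows, so rank(A) = 2.
A has 5 columns; by rank–nullity, nullity = 5 − 2 = 3.

3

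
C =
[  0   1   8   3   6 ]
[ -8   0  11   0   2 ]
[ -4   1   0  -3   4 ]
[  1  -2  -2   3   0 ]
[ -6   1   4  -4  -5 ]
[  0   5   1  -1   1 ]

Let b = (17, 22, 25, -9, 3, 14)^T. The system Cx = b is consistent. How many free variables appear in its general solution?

Row reduce the augmented matrix [C | b].
Swap R1 ↔ R2
R3 ← R3 − (1/2)·R1: [0, 1, -11/2, -3, 3, 14]
R4 ← R4 + (1/8)·R1: [0, -2, -5/8, 3, 1/4, -25/4]
R5 ← R5 − (3/4)·R1: [0, 1, -17/4, -4, -13/2, -27/2]
R3 ← R3 − R2: [0, 0, -27/2, -6, -3, -3]
R4 ← R4 + (2)·R2: [0, 0, 123/8, 9, 49/4, 111/4]
R5 ← R5 − R2: [0, 0, -49/4, -7, -25/2, -61/2]
R6 ← R6 − (5)·R2: [0, 0, -39, -16, -29, -71]
R4 ← R4 + (41/36)·R3: [0, 0, 0, 13/6, 53/6, 73/3]
R5 ← R5 − (49/54)·R3: [0, 0, 0, -14/9, -88/9, -250/9]
R6 ← R6 − (26/9)·R3: [0, 0, 0, 4/3, -61/3, -187/3]
R5 ← R5 + (28/39)·R4: [0, 0, 0, 0, -134/39, -134/13]
R6 ← R6 − (8/13)·R4: [0, 0, 0, 0, -335/13, -1005/13]
R6 ← R6 − (15/2)·R5: [0, 0, 0, 0, 0, 0]
The echelon form has 5 nonzero rows, and every pivot lies in the first 5 columns, so rank(C) = rank([C|b]) = 5.
The system is consistent.
Free variables = (unknowns) − (rank) = 5 − 5 = 0.

0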